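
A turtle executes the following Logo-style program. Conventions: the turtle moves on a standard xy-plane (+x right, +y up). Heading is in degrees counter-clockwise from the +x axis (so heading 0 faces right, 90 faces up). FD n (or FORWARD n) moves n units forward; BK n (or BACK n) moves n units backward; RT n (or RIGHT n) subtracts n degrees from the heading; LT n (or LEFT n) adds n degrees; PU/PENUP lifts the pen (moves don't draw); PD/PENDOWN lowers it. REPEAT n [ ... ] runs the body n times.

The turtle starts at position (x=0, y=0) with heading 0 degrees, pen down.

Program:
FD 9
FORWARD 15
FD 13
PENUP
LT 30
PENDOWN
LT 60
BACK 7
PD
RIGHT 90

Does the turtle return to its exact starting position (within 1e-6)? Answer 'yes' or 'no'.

Answer: no

Derivation:
Executing turtle program step by step:
Start: pos=(0,0), heading=0, pen down
FD 9: (0,0) -> (9,0) [heading=0, draw]
FD 15: (9,0) -> (24,0) [heading=0, draw]
FD 13: (24,0) -> (37,0) [heading=0, draw]
PU: pen up
LT 30: heading 0 -> 30
PD: pen down
LT 60: heading 30 -> 90
BK 7: (37,0) -> (37,-7) [heading=90, draw]
PD: pen down
RT 90: heading 90 -> 0
Final: pos=(37,-7), heading=0, 4 segment(s) drawn

Start position: (0, 0)
Final position: (37, -7)
Distance = 37.656; >= 1e-6 -> NOT closed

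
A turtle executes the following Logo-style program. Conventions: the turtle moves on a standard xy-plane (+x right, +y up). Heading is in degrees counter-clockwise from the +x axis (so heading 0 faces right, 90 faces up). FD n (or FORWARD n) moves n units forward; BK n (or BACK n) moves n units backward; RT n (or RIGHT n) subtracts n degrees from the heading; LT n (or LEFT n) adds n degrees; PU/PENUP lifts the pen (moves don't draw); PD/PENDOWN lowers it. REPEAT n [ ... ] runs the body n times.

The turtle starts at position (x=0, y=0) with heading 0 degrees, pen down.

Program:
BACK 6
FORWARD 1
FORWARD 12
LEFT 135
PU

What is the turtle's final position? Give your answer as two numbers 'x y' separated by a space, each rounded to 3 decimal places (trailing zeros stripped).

Executing turtle program step by step:
Start: pos=(0,0), heading=0, pen down
BK 6: (0,0) -> (-6,0) [heading=0, draw]
FD 1: (-6,0) -> (-5,0) [heading=0, draw]
FD 12: (-5,0) -> (7,0) [heading=0, draw]
LT 135: heading 0 -> 135
PU: pen up
Final: pos=(7,0), heading=135, 3 segment(s) drawn

Answer: 7 0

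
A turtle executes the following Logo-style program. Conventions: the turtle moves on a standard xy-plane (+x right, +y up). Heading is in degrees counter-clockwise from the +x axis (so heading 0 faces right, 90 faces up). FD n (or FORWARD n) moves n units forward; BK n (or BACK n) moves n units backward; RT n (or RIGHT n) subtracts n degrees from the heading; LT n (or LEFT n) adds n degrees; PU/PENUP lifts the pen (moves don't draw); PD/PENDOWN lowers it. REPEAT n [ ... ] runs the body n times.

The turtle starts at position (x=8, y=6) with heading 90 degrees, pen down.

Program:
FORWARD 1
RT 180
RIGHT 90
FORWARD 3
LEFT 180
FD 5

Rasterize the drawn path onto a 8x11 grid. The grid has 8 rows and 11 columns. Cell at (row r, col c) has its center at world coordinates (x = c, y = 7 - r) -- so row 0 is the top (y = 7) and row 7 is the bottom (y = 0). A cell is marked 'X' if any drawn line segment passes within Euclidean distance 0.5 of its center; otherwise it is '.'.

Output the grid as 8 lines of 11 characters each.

Segment 0: (8,6) -> (8,7)
Segment 1: (8,7) -> (5,7)
Segment 2: (5,7) -> (10,7)

Answer: .....XXXXXX
........X..
...........
...........
...........
...........
...........
...........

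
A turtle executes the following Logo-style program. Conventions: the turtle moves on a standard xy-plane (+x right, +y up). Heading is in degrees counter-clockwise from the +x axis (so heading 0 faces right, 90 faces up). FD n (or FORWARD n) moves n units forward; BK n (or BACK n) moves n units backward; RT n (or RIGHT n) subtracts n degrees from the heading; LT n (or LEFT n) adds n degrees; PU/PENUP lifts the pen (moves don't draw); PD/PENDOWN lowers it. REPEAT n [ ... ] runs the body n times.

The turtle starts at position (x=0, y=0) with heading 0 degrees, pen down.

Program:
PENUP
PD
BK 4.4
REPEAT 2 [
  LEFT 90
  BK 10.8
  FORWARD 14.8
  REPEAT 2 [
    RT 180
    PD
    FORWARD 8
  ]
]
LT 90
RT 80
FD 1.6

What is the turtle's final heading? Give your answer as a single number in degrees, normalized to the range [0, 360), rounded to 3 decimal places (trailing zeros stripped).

Executing turtle program step by step:
Start: pos=(0,0), heading=0, pen down
PU: pen up
PD: pen down
BK 4.4: (0,0) -> (-4.4,0) [heading=0, draw]
REPEAT 2 [
  -- iteration 1/2 --
  LT 90: heading 0 -> 90
  BK 10.8: (-4.4,0) -> (-4.4,-10.8) [heading=90, draw]
  FD 14.8: (-4.4,-10.8) -> (-4.4,4) [heading=90, draw]
  REPEAT 2 [
    -- iteration 1/2 --
    RT 180: heading 90 -> 270
    PD: pen down
    FD 8: (-4.4,4) -> (-4.4,-4) [heading=270, draw]
    -- iteration 2/2 --
    RT 180: heading 270 -> 90
    PD: pen down
    FD 8: (-4.4,-4) -> (-4.4,4) [heading=90, draw]
  ]
  -- iteration 2/2 --
  LT 90: heading 90 -> 180
  BK 10.8: (-4.4,4) -> (6.4,4) [heading=180, draw]
  FD 14.8: (6.4,4) -> (-8.4,4) [heading=180, draw]
  REPEAT 2 [
    -- iteration 1/2 --
    RT 180: heading 180 -> 0
    PD: pen down
    FD 8: (-8.4,4) -> (-0.4,4) [heading=0, draw]
    -- iteration 2/2 --
    RT 180: heading 0 -> 180
    PD: pen down
    FD 8: (-0.4,4) -> (-8.4,4) [heading=180, draw]
  ]
]
LT 90: heading 180 -> 270
RT 80: heading 270 -> 190
FD 1.6: (-8.4,4) -> (-9.976,3.722) [heading=190, draw]
Final: pos=(-9.976,3.722), heading=190, 10 segment(s) drawn

Answer: 190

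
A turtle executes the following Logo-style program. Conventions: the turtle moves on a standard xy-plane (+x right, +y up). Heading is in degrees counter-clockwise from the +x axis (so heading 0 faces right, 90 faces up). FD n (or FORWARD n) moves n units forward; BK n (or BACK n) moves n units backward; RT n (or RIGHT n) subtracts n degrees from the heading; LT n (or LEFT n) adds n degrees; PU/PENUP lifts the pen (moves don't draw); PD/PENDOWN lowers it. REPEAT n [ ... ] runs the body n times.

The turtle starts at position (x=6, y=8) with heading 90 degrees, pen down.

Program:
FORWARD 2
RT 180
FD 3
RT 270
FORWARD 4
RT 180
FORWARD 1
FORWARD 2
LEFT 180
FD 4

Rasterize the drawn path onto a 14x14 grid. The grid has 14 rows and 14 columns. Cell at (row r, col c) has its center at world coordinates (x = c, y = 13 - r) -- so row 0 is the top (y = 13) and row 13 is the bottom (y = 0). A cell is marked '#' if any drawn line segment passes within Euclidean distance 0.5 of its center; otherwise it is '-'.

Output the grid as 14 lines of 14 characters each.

Answer: --------------
--------------
--------------
------#-------
------#-------
------#-------
------######--
--------------
--------------
--------------
--------------
--------------
--------------
--------------

Derivation:
Segment 0: (6,8) -> (6,10)
Segment 1: (6,10) -> (6,7)
Segment 2: (6,7) -> (10,7)
Segment 3: (10,7) -> (9,7)
Segment 4: (9,7) -> (7,7)
Segment 5: (7,7) -> (11,7)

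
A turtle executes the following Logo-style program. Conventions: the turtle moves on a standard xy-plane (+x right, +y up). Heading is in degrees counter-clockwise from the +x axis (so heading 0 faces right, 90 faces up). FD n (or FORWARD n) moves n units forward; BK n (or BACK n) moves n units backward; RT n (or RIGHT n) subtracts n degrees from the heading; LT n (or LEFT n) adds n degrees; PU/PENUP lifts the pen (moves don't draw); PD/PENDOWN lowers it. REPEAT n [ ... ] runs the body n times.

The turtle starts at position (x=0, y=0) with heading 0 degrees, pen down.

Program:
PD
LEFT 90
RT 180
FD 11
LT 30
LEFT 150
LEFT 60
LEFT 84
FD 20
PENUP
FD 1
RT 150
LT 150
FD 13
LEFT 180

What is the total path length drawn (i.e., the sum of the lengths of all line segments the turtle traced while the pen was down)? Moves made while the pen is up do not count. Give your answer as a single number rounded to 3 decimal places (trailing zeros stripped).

Answer: 31

Derivation:
Executing turtle program step by step:
Start: pos=(0,0), heading=0, pen down
PD: pen down
LT 90: heading 0 -> 90
RT 180: heading 90 -> 270
FD 11: (0,0) -> (0,-11) [heading=270, draw]
LT 30: heading 270 -> 300
LT 150: heading 300 -> 90
LT 60: heading 90 -> 150
LT 84: heading 150 -> 234
FD 20: (0,-11) -> (-11.756,-27.18) [heading=234, draw]
PU: pen up
FD 1: (-11.756,-27.18) -> (-12.343,-27.989) [heading=234, move]
RT 150: heading 234 -> 84
LT 150: heading 84 -> 234
FD 13: (-12.343,-27.989) -> (-19.985,-38.507) [heading=234, move]
LT 180: heading 234 -> 54
Final: pos=(-19.985,-38.507), heading=54, 2 segment(s) drawn

Segment lengths:
  seg 1: (0,0) -> (0,-11), length = 11
  seg 2: (0,-11) -> (-11.756,-27.18), length = 20
Total = 31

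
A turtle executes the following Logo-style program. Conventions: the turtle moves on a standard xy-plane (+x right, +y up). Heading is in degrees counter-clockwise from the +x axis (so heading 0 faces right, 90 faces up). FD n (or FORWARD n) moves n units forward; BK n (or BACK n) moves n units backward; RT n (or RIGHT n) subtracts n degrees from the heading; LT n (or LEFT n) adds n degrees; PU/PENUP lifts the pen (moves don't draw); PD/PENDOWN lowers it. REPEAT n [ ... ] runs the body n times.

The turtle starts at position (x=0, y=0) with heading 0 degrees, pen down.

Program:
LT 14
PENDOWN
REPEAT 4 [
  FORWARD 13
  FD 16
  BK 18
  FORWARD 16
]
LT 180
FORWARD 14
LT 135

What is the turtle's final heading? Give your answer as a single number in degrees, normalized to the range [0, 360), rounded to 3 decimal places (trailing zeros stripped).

Executing turtle program step by step:
Start: pos=(0,0), heading=0, pen down
LT 14: heading 0 -> 14
PD: pen down
REPEAT 4 [
  -- iteration 1/4 --
  FD 13: (0,0) -> (12.614,3.145) [heading=14, draw]
  FD 16: (12.614,3.145) -> (28.139,7.016) [heading=14, draw]
  BK 18: (28.139,7.016) -> (10.673,2.661) [heading=14, draw]
  FD 16: (10.673,2.661) -> (26.198,6.532) [heading=14, draw]
  -- iteration 2/4 --
  FD 13: (26.198,6.532) -> (38.812,9.677) [heading=14, draw]
  FD 16: (38.812,9.677) -> (54.337,13.548) [heading=14, draw]
  BK 18: (54.337,13.548) -> (36.871,9.193) [heading=14, draw]
  FD 16: (36.871,9.193) -> (52.396,13.064) [heading=14, draw]
  -- iteration 3/4 --
  FD 13: (52.396,13.064) -> (65.01,16.209) [heading=14, draw]
  FD 16: (65.01,16.209) -> (80.535,20.08) [heading=14, draw]
  BK 18: (80.535,20.08) -> (63.069,15.725) [heading=14, draw]
  FD 16: (63.069,15.725) -> (78.594,19.596) [heading=14, draw]
  -- iteration 4/4 --
  FD 13: (78.594,19.596) -> (91.208,22.741) [heading=14, draw]
  FD 16: (91.208,22.741) -> (106.733,26.611) [heading=14, draw]
  BK 18: (106.733,26.611) -> (89.267,22.257) [heading=14, draw]
  FD 16: (89.267,22.257) -> (104.792,26.128) [heading=14, draw]
]
LT 180: heading 14 -> 194
FD 14: (104.792,26.128) -> (91.208,22.741) [heading=194, draw]
LT 135: heading 194 -> 329
Final: pos=(91.208,22.741), heading=329, 17 segment(s) drawn

Answer: 329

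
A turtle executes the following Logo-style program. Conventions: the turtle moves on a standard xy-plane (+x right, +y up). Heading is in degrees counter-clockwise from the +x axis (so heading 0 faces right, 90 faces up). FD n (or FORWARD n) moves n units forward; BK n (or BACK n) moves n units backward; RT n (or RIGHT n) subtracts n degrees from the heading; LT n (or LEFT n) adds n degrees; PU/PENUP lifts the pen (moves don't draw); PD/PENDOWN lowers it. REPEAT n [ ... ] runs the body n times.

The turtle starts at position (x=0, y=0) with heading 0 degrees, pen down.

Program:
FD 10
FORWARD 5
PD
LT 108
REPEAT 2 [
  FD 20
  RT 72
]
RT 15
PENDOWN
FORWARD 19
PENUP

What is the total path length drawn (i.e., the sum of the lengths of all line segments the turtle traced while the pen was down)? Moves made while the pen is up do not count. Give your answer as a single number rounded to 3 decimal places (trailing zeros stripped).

Executing turtle program step by step:
Start: pos=(0,0), heading=0, pen down
FD 10: (0,0) -> (10,0) [heading=0, draw]
FD 5: (10,0) -> (15,0) [heading=0, draw]
PD: pen down
LT 108: heading 0 -> 108
REPEAT 2 [
  -- iteration 1/2 --
  FD 20: (15,0) -> (8.82,19.021) [heading=108, draw]
  RT 72: heading 108 -> 36
  -- iteration 2/2 --
  FD 20: (8.82,19.021) -> (25,30.777) [heading=36, draw]
  RT 72: heading 36 -> 324
]
RT 15: heading 324 -> 309
PD: pen down
FD 19: (25,30.777) -> (36.957,16.011) [heading=309, draw]
PU: pen up
Final: pos=(36.957,16.011), heading=309, 5 segment(s) drawn

Segment lengths:
  seg 1: (0,0) -> (10,0), length = 10
  seg 2: (10,0) -> (15,0), length = 5
  seg 3: (15,0) -> (8.82,19.021), length = 20
  seg 4: (8.82,19.021) -> (25,30.777), length = 20
  seg 5: (25,30.777) -> (36.957,16.011), length = 19
Total = 74

Answer: 74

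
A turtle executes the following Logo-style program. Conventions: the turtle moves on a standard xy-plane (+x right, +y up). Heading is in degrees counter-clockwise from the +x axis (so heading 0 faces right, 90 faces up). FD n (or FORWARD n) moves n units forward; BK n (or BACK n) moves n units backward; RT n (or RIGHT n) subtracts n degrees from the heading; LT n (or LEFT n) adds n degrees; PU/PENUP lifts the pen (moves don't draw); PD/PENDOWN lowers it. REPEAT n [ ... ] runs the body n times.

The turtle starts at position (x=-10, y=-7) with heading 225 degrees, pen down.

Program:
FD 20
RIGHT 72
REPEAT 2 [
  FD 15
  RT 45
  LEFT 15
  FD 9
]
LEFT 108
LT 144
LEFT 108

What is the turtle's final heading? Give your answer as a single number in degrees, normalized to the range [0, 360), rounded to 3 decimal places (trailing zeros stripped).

Answer: 93

Derivation:
Executing turtle program step by step:
Start: pos=(-10,-7), heading=225, pen down
FD 20: (-10,-7) -> (-24.142,-21.142) [heading=225, draw]
RT 72: heading 225 -> 153
REPEAT 2 [
  -- iteration 1/2 --
  FD 15: (-24.142,-21.142) -> (-37.507,-14.332) [heading=153, draw]
  RT 45: heading 153 -> 108
  LT 15: heading 108 -> 123
  FD 9: (-37.507,-14.332) -> (-42.409,-6.784) [heading=123, draw]
  -- iteration 2/2 --
  FD 15: (-42.409,-6.784) -> (-50.579,5.796) [heading=123, draw]
  RT 45: heading 123 -> 78
  LT 15: heading 78 -> 93
  FD 9: (-50.579,5.796) -> (-51.05,14.783) [heading=93, draw]
]
LT 108: heading 93 -> 201
LT 144: heading 201 -> 345
LT 108: heading 345 -> 93
Final: pos=(-51.05,14.783), heading=93, 5 segment(s) drawn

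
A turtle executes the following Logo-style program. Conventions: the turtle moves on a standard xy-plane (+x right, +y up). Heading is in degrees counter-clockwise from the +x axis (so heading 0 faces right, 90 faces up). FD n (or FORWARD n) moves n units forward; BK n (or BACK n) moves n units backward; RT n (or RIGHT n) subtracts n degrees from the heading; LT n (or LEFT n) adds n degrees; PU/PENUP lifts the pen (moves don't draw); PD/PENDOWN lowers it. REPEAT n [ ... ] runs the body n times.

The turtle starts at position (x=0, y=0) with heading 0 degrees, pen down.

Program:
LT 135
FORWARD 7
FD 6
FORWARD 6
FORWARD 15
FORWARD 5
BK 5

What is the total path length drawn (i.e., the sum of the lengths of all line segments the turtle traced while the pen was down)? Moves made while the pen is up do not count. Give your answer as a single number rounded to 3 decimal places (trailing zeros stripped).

Executing turtle program step by step:
Start: pos=(0,0), heading=0, pen down
LT 135: heading 0 -> 135
FD 7: (0,0) -> (-4.95,4.95) [heading=135, draw]
FD 6: (-4.95,4.95) -> (-9.192,9.192) [heading=135, draw]
FD 6: (-9.192,9.192) -> (-13.435,13.435) [heading=135, draw]
FD 15: (-13.435,13.435) -> (-24.042,24.042) [heading=135, draw]
FD 5: (-24.042,24.042) -> (-27.577,27.577) [heading=135, draw]
BK 5: (-27.577,27.577) -> (-24.042,24.042) [heading=135, draw]
Final: pos=(-24.042,24.042), heading=135, 6 segment(s) drawn

Segment lengths:
  seg 1: (0,0) -> (-4.95,4.95), length = 7
  seg 2: (-4.95,4.95) -> (-9.192,9.192), length = 6
  seg 3: (-9.192,9.192) -> (-13.435,13.435), length = 6
  seg 4: (-13.435,13.435) -> (-24.042,24.042), length = 15
  seg 5: (-24.042,24.042) -> (-27.577,27.577), length = 5
  seg 6: (-27.577,27.577) -> (-24.042,24.042), length = 5
Total = 44

Answer: 44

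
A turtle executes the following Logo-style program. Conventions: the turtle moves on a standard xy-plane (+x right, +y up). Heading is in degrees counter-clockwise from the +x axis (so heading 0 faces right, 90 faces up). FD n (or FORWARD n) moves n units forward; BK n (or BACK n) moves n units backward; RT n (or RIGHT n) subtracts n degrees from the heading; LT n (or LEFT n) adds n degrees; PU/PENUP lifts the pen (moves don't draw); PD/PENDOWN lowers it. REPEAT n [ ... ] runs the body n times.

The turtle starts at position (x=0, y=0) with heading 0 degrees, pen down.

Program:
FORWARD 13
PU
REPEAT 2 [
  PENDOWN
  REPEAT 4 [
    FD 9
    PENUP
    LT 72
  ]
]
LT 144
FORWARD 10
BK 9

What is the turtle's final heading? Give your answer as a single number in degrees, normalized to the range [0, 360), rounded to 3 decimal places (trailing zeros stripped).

Executing turtle program step by step:
Start: pos=(0,0), heading=0, pen down
FD 13: (0,0) -> (13,0) [heading=0, draw]
PU: pen up
REPEAT 2 [
  -- iteration 1/2 --
  PD: pen down
  REPEAT 4 [
    -- iteration 1/4 --
    FD 9: (13,0) -> (22,0) [heading=0, draw]
    PU: pen up
    LT 72: heading 0 -> 72
    -- iteration 2/4 --
    FD 9: (22,0) -> (24.781,8.56) [heading=72, move]
    PU: pen up
    LT 72: heading 72 -> 144
    -- iteration 3/4 --
    FD 9: (24.781,8.56) -> (17.5,13.85) [heading=144, move]
    PU: pen up
    LT 72: heading 144 -> 216
    -- iteration 4/4 --
    FD 9: (17.5,13.85) -> (10.219,8.56) [heading=216, move]
    PU: pen up
    LT 72: heading 216 -> 288
  ]
  -- iteration 2/2 --
  PD: pen down
  REPEAT 4 [
    -- iteration 1/4 --
    FD 9: (10.219,8.56) -> (13,0) [heading=288, draw]
    PU: pen up
    LT 72: heading 288 -> 0
    -- iteration 2/4 --
    FD 9: (13,0) -> (22,0) [heading=0, move]
    PU: pen up
    LT 72: heading 0 -> 72
    -- iteration 3/4 --
    FD 9: (22,0) -> (24.781,8.56) [heading=72, move]
    PU: pen up
    LT 72: heading 72 -> 144
    -- iteration 4/4 --
    FD 9: (24.781,8.56) -> (17.5,13.85) [heading=144, move]
    PU: pen up
    LT 72: heading 144 -> 216
  ]
]
LT 144: heading 216 -> 0
FD 10: (17.5,13.85) -> (27.5,13.85) [heading=0, move]
BK 9: (27.5,13.85) -> (18.5,13.85) [heading=0, move]
Final: pos=(18.5,13.85), heading=0, 3 segment(s) drawn

Answer: 0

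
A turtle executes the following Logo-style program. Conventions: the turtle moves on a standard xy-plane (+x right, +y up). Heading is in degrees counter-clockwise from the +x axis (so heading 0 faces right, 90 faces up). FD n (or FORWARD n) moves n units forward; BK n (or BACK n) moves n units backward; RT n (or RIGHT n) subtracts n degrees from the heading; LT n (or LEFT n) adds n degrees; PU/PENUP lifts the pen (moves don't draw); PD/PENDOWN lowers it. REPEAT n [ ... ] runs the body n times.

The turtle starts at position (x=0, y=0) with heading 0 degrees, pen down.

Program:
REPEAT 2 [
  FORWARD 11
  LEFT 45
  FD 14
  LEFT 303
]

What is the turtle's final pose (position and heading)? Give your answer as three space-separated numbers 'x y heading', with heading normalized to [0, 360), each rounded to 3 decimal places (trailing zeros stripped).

Answer: 43.401 15.237 336

Derivation:
Executing turtle program step by step:
Start: pos=(0,0), heading=0, pen down
REPEAT 2 [
  -- iteration 1/2 --
  FD 11: (0,0) -> (11,0) [heading=0, draw]
  LT 45: heading 0 -> 45
  FD 14: (11,0) -> (20.899,9.899) [heading=45, draw]
  LT 303: heading 45 -> 348
  -- iteration 2/2 --
  FD 11: (20.899,9.899) -> (31.659,7.612) [heading=348, draw]
  LT 45: heading 348 -> 33
  FD 14: (31.659,7.612) -> (43.401,15.237) [heading=33, draw]
  LT 303: heading 33 -> 336
]
Final: pos=(43.401,15.237), heading=336, 4 segment(s) drawn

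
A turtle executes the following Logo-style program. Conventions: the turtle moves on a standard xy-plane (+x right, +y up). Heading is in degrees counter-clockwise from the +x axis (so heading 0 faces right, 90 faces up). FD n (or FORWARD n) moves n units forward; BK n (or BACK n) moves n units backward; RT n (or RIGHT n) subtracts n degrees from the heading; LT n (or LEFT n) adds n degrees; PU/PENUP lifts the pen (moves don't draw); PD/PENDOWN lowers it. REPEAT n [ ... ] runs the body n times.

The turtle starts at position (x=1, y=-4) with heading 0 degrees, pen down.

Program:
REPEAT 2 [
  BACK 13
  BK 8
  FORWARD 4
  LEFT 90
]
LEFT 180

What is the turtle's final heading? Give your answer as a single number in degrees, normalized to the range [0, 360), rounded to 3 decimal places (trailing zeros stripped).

Answer: 0

Derivation:
Executing turtle program step by step:
Start: pos=(1,-4), heading=0, pen down
REPEAT 2 [
  -- iteration 1/2 --
  BK 13: (1,-4) -> (-12,-4) [heading=0, draw]
  BK 8: (-12,-4) -> (-20,-4) [heading=0, draw]
  FD 4: (-20,-4) -> (-16,-4) [heading=0, draw]
  LT 90: heading 0 -> 90
  -- iteration 2/2 --
  BK 13: (-16,-4) -> (-16,-17) [heading=90, draw]
  BK 8: (-16,-17) -> (-16,-25) [heading=90, draw]
  FD 4: (-16,-25) -> (-16,-21) [heading=90, draw]
  LT 90: heading 90 -> 180
]
LT 180: heading 180 -> 0
Final: pos=(-16,-21), heading=0, 6 segment(s) drawn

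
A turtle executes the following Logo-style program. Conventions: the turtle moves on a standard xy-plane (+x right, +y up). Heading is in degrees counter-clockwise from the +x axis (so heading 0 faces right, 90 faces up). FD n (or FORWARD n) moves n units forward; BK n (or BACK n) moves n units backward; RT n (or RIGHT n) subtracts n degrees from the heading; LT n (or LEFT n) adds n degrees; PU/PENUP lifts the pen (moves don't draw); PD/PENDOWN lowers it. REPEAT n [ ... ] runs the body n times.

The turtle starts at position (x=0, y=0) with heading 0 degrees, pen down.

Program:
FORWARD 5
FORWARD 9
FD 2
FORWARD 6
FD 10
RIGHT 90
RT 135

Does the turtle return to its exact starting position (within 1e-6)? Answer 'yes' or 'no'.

Answer: no

Derivation:
Executing turtle program step by step:
Start: pos=(0,0), heading=0, pen down
FD 5: (0,0) -> (5,0) [heading=0, draw]
FD 9: (5,0) -> (14,0) [heading=0, draw]
FD 2: (14,0) -> (16,0) [heading=0, draw]
FD 6: (16,0) -> (22,0) [heading=0, draw]
FD 10: (22,0) -> (32,0) [heading=0, draw]
RT 90: heading 0 -> 270
RT 135: heading 270 -> 135
Final: pos=(32,0), heading=135, 5 segment(s) drawn

Start position: (0, 0)
Final position: (32, 0)
Distance = 32; >= 1e-6 -> NOT closed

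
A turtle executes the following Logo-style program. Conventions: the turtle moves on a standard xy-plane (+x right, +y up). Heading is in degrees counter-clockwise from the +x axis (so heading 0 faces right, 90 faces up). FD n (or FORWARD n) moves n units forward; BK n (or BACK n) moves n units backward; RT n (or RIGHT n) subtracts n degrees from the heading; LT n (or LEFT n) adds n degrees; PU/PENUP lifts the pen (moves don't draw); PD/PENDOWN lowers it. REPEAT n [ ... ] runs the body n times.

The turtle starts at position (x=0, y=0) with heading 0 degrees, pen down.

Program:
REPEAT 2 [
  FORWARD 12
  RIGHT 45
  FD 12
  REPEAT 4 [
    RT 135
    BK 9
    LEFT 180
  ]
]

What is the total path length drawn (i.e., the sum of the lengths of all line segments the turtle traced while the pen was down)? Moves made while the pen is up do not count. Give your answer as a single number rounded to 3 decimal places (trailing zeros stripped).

Answer: 120

Derivation:
Executing turtle program step by step:
Start: pos=(0,0), heading=0, pen down
REPEAT 2 [
  -- iteration 1/2 --
  FD 12: (0,0) -> (12,0) [heading=0, draw]
  RT 45: heading 0 -> 315
  FD 12: (12,0) -> (20.485,-8.485) [heading=315, draw]
  REPEAT 4 [
    -- iteration 1/4 --
    RT 135: heading 315 -> 180
    BK 9: (20.485,-8.485) -> (29.485,-8.485) [heading=180, draw]
    LT 180: heading 180 -> 0
    -- iteration 2/4 --
    RT 135: heading 0 -> 225
    BK 9: (29.485,-8.485) -> (35.849,-2.121) [heading=225, draw]
    LT 180: heading 225 -> 45
    -- iteration 3/4 --
    RT 135: heading 45 -> 270
    BK 9: (35.849,-2.121) -> (35.849,6.879) [heading=270, draw]
    LT 180: heading 270 -> 90
    -- iteration 4/4 --
    RT 135: heading 90 -> 315
    BK 9: (35.849,6.879) -> (29.485,13.243) [heading=315, draw]
    LT 180: heading 315 -> 135
  ]
  -- iteration 2/2 --
  FD 12: (29.485,13.243) -> (21,21.728) [heading=135, draw]
  RT 45: heading 135 -> 90
  FD 12: (21,21.728) -> (21,33.728) [heading=90, draw]
  REPEAT 4 [
    -- iteration 1/4 --
    RT 135: heading 90 -> 315
    BK 9: (21,33.728) -> (14.636,40.092) [heading=315, draw]
    LT 180: heading 315 -> 135
    -- iteration 2/4 --
    RT 135: heading 135 -> 0
    BK 9: (14.636,40.092) -> (5.636,40.092) [heading=0, draw]
    LT 180: heading 0 -> 180
    -- iteration 3/4 --
    RT 135: heading 180 -> 45
    BK 9: (5.636,40.092) -> (-0.728,33.728) [heading=45, draw]
    LT 180: heading 45 -> 225
    -- iteration 4/4 --
    RT 135: heading 225 -> 90
    BK 9: (-0.728,33.728) -> (-0.728,24.728) [heading=90, draw]
    LT 180: heading 90 -> 270
  ]
]
Final: pos=(-0.728,24.728), heading=270, 12 segment(s) drawn

Segment lengths:
  seg 1: (0,0) -> (12,0), length = 12
  seg 2: (12,0) -> (20.485,-8.485), length = 12
  seg 3: (20.485,-8.485) -> (29.485,-8.485), length = 9
  seg 4: (29.485,-8.485) -> (35.849,-2.121), length = 9
  seg 5: (35.849,-2.121) -> (35.849,6.879), length = 9
  seg 6: (35.849,6.879) -> (29.485,13.243), length = 9
  seg 7: (29.485,13.243) -> (21,21.728), length = 12
  seg 8: (21,21.728) -> (21,33.728), length = 12
  seg 9: (21,33.728) -> (14.636,40.092), length = 9
  seg 10: (14.636,40.092) -> (5.636,40.092), length = 9
  seg 11: (5.636,40.092) -> (-0.728,33.728), length = 9
  seg 12: (-0.728,33.728) -> (-0.728,24.728), length = 9
Total = 120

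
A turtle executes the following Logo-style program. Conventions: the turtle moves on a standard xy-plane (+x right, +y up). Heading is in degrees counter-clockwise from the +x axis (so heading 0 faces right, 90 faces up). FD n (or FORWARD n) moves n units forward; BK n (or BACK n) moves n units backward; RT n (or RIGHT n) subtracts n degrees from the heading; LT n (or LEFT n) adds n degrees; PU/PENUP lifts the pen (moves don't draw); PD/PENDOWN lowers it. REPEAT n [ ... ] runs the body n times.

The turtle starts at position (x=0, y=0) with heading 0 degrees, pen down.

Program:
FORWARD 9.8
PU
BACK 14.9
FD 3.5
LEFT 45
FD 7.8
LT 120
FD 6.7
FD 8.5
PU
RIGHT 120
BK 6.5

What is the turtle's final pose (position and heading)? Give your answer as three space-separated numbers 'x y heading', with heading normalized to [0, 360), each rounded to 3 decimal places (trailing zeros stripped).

Executing turtle program step by step:
Start: pos=(0,0), heading=0, pen down
FD 9.8: (0,0) -> (9.8,0) [heading=0, draw]
PU: pen up
BK 14.9: (9.8,0) -> (-5.1,0) [heading=0, move]
FD 3.5: (-5.1,0) -> (-1.6,0) [heading=0, move]
LT 45: heading 0 -> 45
FD 7.8: (-1.6,0) -> (3.915,5.515) [heading=45, move]
LT 120: heading 45 -> 165
FD 6.7: (3.915,5.515) -> (-2.556,7.25) [heading=165, move]
FD 8.5: (-2.556,7.25) -> (-10.767,9.449) [heading=165, move]
PU: pen up
RT 120: heading 165 -> 45
BK 6.5: (-10.767,9.449) -> (-15.363,4.853) [heading=45, move]
Final: pos=(-15.363,4.853), heading=45, 1 segment(s) drawn

Answer: -15.363 4.853 45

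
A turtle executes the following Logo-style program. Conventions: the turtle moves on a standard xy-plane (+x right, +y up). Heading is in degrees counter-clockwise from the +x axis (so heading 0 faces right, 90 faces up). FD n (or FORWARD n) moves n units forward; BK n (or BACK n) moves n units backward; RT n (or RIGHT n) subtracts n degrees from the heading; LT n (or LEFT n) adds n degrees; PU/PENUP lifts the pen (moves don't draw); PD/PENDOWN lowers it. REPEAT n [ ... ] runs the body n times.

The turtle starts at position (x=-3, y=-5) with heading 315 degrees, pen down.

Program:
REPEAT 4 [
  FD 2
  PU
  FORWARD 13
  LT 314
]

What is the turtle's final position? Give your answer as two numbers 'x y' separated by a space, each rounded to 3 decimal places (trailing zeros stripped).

Answer: -18.605 -40.049

Derivation:
Executing turtle program step by step:
Start: pos=(-3,-5), heading=315, pen down
REPEAT 4 [
  -- iteration 1/4 --
  FD 2: (-3,-5) -> (-1.586,-6.414) [heading=315, draw]
  PU: pen up
  FD 13: (-1.586,-6.414) -> (7.607,-15.607) [heading=315, move]
  LT 314: heading 315 -> 269
  -- iteration 2/4 --
  FD 2: (7.607,-15.607) -> (7.572,-17.606) [heading=269, move]
  PU: pen up
  FD 13: (7.572,-17.606) -> (7.345,-30.604) [heading=269, move]
  LT 314: heading 269 -> 223
  -- iteration 3/4 --
  FD 2: (7.345,-30.604) -> (5.882,-31.968) [heading=223, move]
  PU: pen up
  FD 13: (5.882,-31.968) -> (-3.625,-40.834) [heading=223, move]
  LT 314: heading 223 -> 177
  -- iteration 4/4 --
  FD 2: (-3.625,-40.834) -> (-5.623,-40.73) [heading=177, move]
  PU: pen up
  FD 13: (-5.623,-40.73) -> (-18.605,-40.049) [heading=177, move]
  LT 314: heading 177 -> 131
]
Final: pos=(-18.605,-40.049), heading=131, 1 segment(s) drawn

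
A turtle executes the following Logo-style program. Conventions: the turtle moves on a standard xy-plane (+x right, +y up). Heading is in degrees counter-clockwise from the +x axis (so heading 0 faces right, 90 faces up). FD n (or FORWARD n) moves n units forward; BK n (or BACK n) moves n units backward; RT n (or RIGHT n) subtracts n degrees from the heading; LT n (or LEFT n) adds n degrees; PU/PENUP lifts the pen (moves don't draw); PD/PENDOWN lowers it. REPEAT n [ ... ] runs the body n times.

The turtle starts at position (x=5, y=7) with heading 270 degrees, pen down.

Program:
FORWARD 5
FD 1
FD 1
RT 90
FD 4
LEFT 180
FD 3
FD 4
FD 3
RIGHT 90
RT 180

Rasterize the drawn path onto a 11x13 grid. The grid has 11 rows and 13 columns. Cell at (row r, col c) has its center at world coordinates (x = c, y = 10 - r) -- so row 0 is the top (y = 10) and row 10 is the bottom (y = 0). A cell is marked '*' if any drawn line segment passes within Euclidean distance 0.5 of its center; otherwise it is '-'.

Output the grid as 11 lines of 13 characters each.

Segment 0: (5,7) -> (5,2)
Segment 1: (5,2) -> (5,1)
Segment 2: (5,1) -> (5,0)
Segment 3: (5,0) -> (1,0)
Segment 4: (1,0) -> (4,-0)
Segment 5: (4,-0) -> (8,-0)
Segment 6: (8,-0) -> (11,-0)

Answer: -------------
-------------
-------------
-----*-------
-----*-------
-----*-------
-----*-------
-----*-------
-----*-------
-----*-------
-***********-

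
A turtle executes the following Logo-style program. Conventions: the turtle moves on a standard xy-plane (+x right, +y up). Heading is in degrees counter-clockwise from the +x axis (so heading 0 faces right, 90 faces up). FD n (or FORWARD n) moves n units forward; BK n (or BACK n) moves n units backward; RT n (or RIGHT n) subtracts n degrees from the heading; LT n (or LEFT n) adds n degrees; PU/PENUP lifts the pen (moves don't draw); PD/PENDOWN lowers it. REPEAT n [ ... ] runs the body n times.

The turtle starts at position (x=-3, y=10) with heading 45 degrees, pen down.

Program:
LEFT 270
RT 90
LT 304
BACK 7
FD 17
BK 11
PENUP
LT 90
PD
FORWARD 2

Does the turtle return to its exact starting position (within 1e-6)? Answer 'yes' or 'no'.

Answer: no

Derivation:
Executing turtle program step by step:
Start: pos=(-3,10), heading=45, pen down
LT 270: heading 45 -> 315
RT 90: heading 315 -> 225
LT 304: heading 225 -> 169
BK 7: (-3,10) -> (3.871,8.664) [heading=169, draw]
FD 17: (3.871,8.664) -> (-12.816,11.908) [heading=169, draw]
BK 11: (-12.816,11.908) -> (-2.018,9.809) [heading=169, draw]
PU: pen up
LT 90: heading 169 -> 259
PD: pen down
FD 2: (-2.018,9.809) -> (-2.4,7.846) [heading=259, draw]
Final: pos=(-2.4,7.846), heading=259, 4 segment(s) drawn

Start position: (-3, 10)
Final position: (-2.4, 7.846)
Distance = 2.236; >= 1e-6 -> NOT closed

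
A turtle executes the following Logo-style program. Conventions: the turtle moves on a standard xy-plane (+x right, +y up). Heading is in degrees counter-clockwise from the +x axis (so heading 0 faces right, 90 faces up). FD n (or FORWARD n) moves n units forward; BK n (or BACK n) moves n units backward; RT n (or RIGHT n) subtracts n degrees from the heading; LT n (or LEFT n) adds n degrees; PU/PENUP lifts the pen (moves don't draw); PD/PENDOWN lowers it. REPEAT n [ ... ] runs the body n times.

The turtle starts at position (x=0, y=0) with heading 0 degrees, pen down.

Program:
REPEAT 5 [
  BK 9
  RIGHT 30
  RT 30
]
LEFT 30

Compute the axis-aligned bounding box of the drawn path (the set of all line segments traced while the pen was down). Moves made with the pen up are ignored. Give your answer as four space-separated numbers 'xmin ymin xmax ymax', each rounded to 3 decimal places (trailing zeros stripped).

Answer: -13.5 0 4.5 15.588

Derivation:
Executing turtle program step by step:
Start: pos=(0,0), heading=0, pen down
REPEAT 5 [
  -- iteration 1/5 --
  BK 9: (0,0) -> (-9,0) [heading=0, draw]
  RT 30: heading 0 -> 330
  RT 30: heading 330 -> 300
  -- iteration 2/5 --
  BK 9: (-9,0) -> (-13.5,7.794) [heading=300, draw]
  RT 30: heading 300 -> 270
  RT 30: heading 270 -> 240
  -- iteration 3/5 --
  BK 9: (-13.5,7.794) -> (-9,15.588) [heading=240, draw]
  RT 30: heading 240 -> 210
  RT 30: heading 210 -> 180
  -- iteration 4/5 --
  BK 9: (-9,15.588) -> (0,15.588) [heading=180, draw]
  RT 30: heading 180 -> 150
  RT 30: heading 150 -> 120
  -- iteration 5/5 --
  BK 9: (0,15.588) -> (4.5,7.794) [heading=120, draw]
  RT 30: heading 120 -> 90
  RT 30: heading 90 -> 60
]
LT 30: heading 60 -> 90
Final: pos=(4.5,7.794), heading=90, 5 segment(s) drawn

Segment endpoints: x in {-13.5, -9, -9, 0, 0, 4.5}, y in {0, 7.794, 7.794, 15.588, 15.588}
xmin=-13.5, ymin=0, xmax=4.5, ymax=15.588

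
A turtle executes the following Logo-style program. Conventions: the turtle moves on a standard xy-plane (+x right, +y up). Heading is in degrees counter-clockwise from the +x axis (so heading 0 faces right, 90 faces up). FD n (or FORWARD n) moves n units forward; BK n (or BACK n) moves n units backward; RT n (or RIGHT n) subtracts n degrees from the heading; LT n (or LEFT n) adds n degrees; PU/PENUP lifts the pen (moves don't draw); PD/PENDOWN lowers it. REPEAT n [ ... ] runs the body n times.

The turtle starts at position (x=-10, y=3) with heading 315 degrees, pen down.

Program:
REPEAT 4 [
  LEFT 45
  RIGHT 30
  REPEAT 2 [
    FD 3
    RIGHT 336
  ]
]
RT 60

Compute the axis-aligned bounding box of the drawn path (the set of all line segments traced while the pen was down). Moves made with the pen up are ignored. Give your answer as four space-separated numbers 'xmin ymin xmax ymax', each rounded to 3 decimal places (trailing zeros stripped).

Answer: -10 1.186 -0.268 11.993

Derivation:
Executing turtle program step by step:
Start: pos=(-10,3), heading=315, pen down
REPEAT 4 [
  -- iteration 1/4 --
  LT 45: heading 315 -> 0
  RT 30: heading 0 -> 330
  REPEAT 2 [
    -- iteration 1/2 --
    FD 3: (-10,3) -> (-7.402,1.5) [heading=330, draw]
    RT 336: heading 330 -> 354
    -- iteration 2/2 --
    FD 3: (-7.402,1.5) -> (-4.418,1.186) [heading=354, draw]
    RT 336: heading 354 -> 18
  ]
  -- iteration 2/4 --
  LT 45: heading 18 -> 63
  RT 30: heading 63 -> 33
  REPEAT 2 [
    -- iteration 1/2 --
    FD 3: (-4.418,1.186) -> (-1.902,2.82) [heading=33, draw]
    RT 336: heading 33 -> 57
    -- iteration 2/2 --
    FD 3: (-1.902,2.82) -> (-0.268,5.336) [heading=57, draw]
    RT 336: heading 57 -> 81
  ]
  -- iteration 3/4 --
  LT 45: heading 81 -> 126
  RT 30: heading 126 -> 96
  REPEAT 2 [
    -- iteration 1/2 --
    FD 3: (-0.268,5.336) -> (-0.582,8.32) [heading=96, draw]
    RT 336: heading 96 -> 120
    -- iteration 2/2 --
    FD 3: (-0.582,8.32) -> (-2.082,10.918) [heading=120, draw]
    RT 336: heading 120 -> 144
  ]
  -- iteration 4/4 --
  LT 45: heading 144 -> 189
  RT 30: heading 189 -> 159
  REPEAT 2 [
    -- iteration 1/2 --
    FD 3: (-2.082,10.918) -> (-4.883,11.993) [heading=159, draw]
    RT 336: heading 159 -> 183
    -- iteration 2/2 --
    FD 3: (-4.883,11.993) -> (-7.879,11.836) [heading=183, draw]
    RT 336: heading 183 -> 207
  ]
]
RT 60: heading 207 -> 147
Final: pos=(-7.879,11.836), heading=147, 8 segment(s) drawn

Segment endpoints: x in {-10, -7.879, -7.402, -4.883, -4.418, -2.082, -1.902, -0.582, -0.268}, y in {1.186, 1.5, 2.82, 3, 5.336, 8.32, 10.918, 11.836, 11.993}
xmin=-10, ymin=1.186, xmax=-0.268, ymax=11.993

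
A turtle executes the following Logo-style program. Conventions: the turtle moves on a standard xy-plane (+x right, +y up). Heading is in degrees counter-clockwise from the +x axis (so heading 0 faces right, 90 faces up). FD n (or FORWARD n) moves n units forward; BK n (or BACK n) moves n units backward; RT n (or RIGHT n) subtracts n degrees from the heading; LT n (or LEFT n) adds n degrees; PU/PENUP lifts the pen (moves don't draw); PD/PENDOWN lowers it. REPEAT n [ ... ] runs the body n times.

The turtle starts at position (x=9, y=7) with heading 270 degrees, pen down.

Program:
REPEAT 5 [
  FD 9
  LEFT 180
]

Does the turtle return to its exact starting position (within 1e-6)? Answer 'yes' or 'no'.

Answer: no

Derivation:
Executing turtle program step by step:
Start: pos=(9,7), heading=270, pen down
REPEAT 5 [
  -- iteration 1/5 --
  FD 9: (9,7) -> (9,-2) [heading=270, draw]
  LT 180: heading 270 -> 90
  -- iteration 2/5 --
  FD 9: (9,-2) -> (9,7) [heading=90, draw]
  LT 180: heading 90 -> 270
  -- iteration 3/5 --
  FD 9: (9,7) -> (9,-2) [heading=270, draw]
  LT 180: heading 270 -> 90
  -- iteration 4/5 --
  FD 9: (9,-2) -> (9,7) [heading=90, draw]
  LT 180: heading 90 -> 270
  -- iteration 5/5 --
  FD 9: (9,7) -> (9,-2) [heading=270, draw]
  LT 180: heading 270 -> 90
]
Final: pos=(9,-2), heading=90, 5 segment(s) drawn

Start position: (9, 7)
Final position: (9, -2)
Distance = 9; >= 1e-6 -> NOT closed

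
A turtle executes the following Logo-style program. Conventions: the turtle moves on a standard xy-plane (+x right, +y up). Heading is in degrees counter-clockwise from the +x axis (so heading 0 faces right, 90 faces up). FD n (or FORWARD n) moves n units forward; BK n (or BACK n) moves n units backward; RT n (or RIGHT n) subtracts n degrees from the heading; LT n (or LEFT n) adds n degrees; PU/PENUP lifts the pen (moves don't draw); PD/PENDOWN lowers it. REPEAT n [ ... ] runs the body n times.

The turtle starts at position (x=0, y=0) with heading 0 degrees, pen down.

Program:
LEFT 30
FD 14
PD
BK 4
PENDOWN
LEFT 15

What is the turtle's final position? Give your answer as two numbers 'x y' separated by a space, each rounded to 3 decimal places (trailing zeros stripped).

Executing turtle program step by step:
Start: pos=(0,0), heading=0, pen down
LT 30: heading 0 -> 30
FD 14: (0,0) -> (12.124,7) [heading=30, draw]
PD: pen down
BK 4: (12.124,7) -> (8.66,5) [heading=30, draw]
PD: pen down
LT 15: heading 30 -> 45
Final: pos=(8.66,5), heading=45, 2 segment(s) drawn

Answer: 8.66 5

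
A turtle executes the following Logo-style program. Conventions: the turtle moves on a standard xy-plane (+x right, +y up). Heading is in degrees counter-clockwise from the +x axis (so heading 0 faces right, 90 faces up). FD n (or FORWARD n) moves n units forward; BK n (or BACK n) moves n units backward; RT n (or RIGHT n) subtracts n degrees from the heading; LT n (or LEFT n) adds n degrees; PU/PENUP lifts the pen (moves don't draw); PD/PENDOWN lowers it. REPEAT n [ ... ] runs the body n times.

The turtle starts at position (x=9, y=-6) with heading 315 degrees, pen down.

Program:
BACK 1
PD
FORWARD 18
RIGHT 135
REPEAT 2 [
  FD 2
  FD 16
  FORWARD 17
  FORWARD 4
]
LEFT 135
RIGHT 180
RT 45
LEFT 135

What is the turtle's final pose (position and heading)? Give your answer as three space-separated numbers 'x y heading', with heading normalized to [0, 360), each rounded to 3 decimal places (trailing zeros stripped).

Answer: -56.979 -18.021 225

Derivation:
Executing turtle program step by step:
Start: pos=(9,-6), heading=315, pen down
BK 1: (9,-6) -> (8.293,-5.293) [heading=315, draw]
PD: pen down
FD 18: (8.293,-5.293) -> (21.021,-18.021) [heading=315, draw]
RT 135: heading 315 -> 180
REPEAT 2 [
  -- iteration 1/2 --
  FD 2: (21.021,-18.021) -> (19.021,-18.021) [heading=180, draw]
  FD 16: (19.021,-18.021) -> (3.021,-18.021) [heading=180, draw]
  FD 17: (3.021,-18.021) -> (-13.979,-18.021) [heading=180, draw]
  FD 4: (-13.979,-18.021) -> (-17.979,-18.021) [heading=180, draw]
  -- iteration 2/2 --
  FD 2: (-17.979,-18.021) -> (-19.979,-18.021) [heading=180, draw]
  FD 16: (-19.979,-18.021) -> (-35.979,-18.021) [heading=180, draw]
  FD 17: (-35.979,-18.021) -> (-52.979,-18.021) [heading=180, draw]
  FD 4: (-52.979,-18.021) -> (-56.979,-18.021) [heading=180, draw]
]
LT 135: heading 180 -> 315
RT 180: heading 315 -> 135
RT 45: heading 135 -> 90
LT 135: heading 90 -> 225
Final: pos=(-56.979,-18.021), heading=225, 10 segment(s) drawn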